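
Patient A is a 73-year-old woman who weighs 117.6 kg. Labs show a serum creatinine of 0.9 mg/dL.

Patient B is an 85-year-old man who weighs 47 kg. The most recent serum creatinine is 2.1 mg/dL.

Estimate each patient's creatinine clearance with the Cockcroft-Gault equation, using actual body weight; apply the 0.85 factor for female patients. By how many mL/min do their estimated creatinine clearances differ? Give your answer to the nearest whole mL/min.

Patient A: CrCl = (140 − 73) × 117.6 / (72 × 0.9) × 0.85 = 7879.2 / 64.80 × 0.85 ≈ 103.4 mL/min
Patient B: CrCl = (140 − 85) × 47 / (72 × 2.1) = 2585.0 / 151.20 ≈ 17.1 mL/min
|103.4 − 17.1| = 86.3 mL/min

86 mL/min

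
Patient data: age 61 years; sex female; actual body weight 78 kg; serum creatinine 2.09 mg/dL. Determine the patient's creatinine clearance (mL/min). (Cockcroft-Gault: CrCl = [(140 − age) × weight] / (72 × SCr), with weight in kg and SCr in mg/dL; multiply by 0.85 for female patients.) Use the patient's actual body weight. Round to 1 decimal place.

CrCl = (140 − 61) × 78 / (72 × 2.09) × 0.85 = 6162.0 / 150.48 × 0.85 ≈ 34.8 mL/min

34.8 mL/min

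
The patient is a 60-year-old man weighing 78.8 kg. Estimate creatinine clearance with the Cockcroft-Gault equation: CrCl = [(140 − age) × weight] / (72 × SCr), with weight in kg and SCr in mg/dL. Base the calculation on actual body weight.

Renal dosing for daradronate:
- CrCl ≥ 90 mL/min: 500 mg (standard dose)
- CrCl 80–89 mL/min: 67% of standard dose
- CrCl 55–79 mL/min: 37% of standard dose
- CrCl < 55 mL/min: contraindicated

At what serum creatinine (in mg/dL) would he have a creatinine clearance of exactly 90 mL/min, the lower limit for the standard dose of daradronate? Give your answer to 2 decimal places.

Standard dose requires CrCl ≥ 90 mL/min.
Set (140 − 60) × 78.8 / (72 × SCr) = 90
SCr = (140 − 60) × 78.8 / (72 × 90) = 0.973 mg/dL

0.97 mg/dL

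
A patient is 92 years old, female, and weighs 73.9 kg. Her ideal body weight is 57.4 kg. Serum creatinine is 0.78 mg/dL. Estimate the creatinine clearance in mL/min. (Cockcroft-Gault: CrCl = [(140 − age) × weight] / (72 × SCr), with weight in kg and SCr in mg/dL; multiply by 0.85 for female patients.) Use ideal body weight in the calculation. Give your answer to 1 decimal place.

CrCl = (140 − 92) × 57.4 / (72 × 0.78) × 0.85 = 2755.2 / 56.16 × 0.85 ≈ 41.7 mL/min

41.7 mL/min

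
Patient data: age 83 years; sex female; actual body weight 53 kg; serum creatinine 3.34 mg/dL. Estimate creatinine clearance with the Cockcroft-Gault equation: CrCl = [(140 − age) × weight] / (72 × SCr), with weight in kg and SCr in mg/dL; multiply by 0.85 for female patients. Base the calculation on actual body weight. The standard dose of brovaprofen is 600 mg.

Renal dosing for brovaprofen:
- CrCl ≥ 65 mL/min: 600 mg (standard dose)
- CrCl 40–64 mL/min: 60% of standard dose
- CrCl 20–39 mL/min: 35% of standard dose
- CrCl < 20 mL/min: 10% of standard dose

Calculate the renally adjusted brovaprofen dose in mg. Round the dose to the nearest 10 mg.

CrCl = (140 − 83) × 53 / (72 × 3.34) × 0.85 = 3021.0 / 240.48 × 0.85 ≈ 10.7 mL/min
CrCl ≈ 11 mL/min → bracket < 20 mL/min.
10% of 600 mg = 60 mg

60 mg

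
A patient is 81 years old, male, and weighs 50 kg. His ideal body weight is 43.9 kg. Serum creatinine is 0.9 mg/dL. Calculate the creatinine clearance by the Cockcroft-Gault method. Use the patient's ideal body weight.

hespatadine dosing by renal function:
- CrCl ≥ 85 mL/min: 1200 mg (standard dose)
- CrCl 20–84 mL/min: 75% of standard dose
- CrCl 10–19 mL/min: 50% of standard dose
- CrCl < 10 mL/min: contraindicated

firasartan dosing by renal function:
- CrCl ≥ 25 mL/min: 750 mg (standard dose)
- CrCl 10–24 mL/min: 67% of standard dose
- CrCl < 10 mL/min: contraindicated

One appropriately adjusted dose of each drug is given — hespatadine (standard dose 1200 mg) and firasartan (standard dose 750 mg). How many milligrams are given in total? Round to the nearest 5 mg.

1650 mg

CrCl = (140 − 81) × 43.9 / (72 × 0.9) = 2590.1 / 64.80 ≈ 40.0 mL/min
CrCl ≈ 40 mL/min.
hespatadine: 20–84 mL/min → 75% of 1200 mg = 900 mg.
firasartan: ≥ 25 mL/min → 100% of 750 mg = 750 mg.
Total = 900 + 750 = 1650 mg.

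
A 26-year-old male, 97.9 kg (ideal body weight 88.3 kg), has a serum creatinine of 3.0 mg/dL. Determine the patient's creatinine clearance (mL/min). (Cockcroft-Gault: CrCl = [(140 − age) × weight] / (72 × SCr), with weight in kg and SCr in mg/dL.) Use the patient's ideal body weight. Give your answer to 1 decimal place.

46.6 mL/min

CrCl = (140 − 26) × 88.3 / (72 × 3) = 10066.2 / 216.00 ≈ 46.6 mL/min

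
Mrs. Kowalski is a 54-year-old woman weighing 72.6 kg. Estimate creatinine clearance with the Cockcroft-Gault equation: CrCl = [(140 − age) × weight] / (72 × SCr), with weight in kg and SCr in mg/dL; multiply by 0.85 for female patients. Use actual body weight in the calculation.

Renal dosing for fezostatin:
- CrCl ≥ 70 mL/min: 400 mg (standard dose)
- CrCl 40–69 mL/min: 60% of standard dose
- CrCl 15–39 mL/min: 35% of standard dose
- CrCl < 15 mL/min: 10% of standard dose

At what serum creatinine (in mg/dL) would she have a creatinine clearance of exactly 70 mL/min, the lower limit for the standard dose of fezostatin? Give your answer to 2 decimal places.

Standard dose requires CrCl ≥ 70 mL/min.
Set (140 − 54) × 72.6 × 0.85 / (72 × SCr) = 70
SCr = (140 − 54) × 72.6 × 0.85 / (72 × 70) = 1.053 mg/dL

1.05 mg/dL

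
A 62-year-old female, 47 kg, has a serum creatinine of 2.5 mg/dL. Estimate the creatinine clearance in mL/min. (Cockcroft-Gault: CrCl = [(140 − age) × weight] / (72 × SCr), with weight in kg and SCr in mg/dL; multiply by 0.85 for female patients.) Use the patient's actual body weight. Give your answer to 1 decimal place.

CrCl = (140 − 62) × 47 / (72 × 2.5) × 0.85 = 3666.0 / 180.00 × 0.85 ≈ 17.3 mL/min

17.3 mL/min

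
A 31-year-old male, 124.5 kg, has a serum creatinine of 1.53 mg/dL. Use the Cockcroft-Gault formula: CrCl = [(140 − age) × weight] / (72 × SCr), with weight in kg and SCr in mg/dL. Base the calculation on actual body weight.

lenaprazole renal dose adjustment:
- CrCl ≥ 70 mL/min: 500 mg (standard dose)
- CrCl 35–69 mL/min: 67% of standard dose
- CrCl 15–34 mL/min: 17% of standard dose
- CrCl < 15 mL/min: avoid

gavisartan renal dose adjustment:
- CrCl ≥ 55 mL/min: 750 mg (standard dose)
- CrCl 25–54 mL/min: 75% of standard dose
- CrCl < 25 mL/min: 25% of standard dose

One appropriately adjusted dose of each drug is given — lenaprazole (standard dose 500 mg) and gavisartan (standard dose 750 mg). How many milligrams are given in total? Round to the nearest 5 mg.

CrCl = (140 − 31) × 124.5 / (72 × 1.53) = 13570.5 / 110.16 ≈ 123.2 mL/min
CrCl ≈ 123 mL/min.
lenaprazole: ≥ 70 mL/min → 100% of 500 mg = 500 mg.
gavisartan: ≥ 55 mL/min → 100% of 750 mg = 750 mg.
Total = 500 + 750 = 1250 mg.

1250 mg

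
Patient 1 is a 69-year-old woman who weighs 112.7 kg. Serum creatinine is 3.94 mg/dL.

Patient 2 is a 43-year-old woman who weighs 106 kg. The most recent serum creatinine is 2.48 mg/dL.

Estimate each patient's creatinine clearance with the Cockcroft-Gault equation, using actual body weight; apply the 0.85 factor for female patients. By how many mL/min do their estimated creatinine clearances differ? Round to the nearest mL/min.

Patient 1: CrCl = (140 − 69) × 112.7 / (72 × 3.94) × 0.85 = 8001.7 / 283.68 × 0.85 ≈ 24.0 mL/min
Patient 2: CrCl = (140 − 43) × 106 / (72 × 2.48) × 0.85 = 10282.0 / 178.56 × 0.85 ≈ 48.9 mL/min
|24.0 − 48.9| = 24.9 mL/min

25 mL/min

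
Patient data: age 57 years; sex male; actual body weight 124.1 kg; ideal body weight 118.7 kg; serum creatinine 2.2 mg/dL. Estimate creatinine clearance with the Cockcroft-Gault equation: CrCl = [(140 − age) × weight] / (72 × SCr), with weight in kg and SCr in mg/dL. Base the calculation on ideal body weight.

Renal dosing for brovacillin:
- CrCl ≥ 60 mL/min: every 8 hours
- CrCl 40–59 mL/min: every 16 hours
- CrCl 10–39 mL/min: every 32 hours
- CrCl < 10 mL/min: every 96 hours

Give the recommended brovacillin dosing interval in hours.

every 8 hours

CrCl = (140 − 57) × 118.7 / (72 × 2.2) = 9852.1 / 158.40 ≈ 62.2 mL/min
CrCl ≈ 62 mL/min → bracket ≥ 60 mL/min → every 8 hours.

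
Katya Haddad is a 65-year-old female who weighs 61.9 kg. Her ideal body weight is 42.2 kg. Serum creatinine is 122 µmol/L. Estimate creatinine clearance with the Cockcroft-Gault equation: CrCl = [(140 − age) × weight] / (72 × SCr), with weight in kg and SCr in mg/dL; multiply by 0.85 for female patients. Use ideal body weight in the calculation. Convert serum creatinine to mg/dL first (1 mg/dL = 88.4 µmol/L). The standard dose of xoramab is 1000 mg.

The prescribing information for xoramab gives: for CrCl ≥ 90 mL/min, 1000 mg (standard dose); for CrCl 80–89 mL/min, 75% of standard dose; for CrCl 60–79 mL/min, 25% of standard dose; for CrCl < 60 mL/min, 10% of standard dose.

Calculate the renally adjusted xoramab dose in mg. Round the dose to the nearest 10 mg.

SCr = 122 / 88.4 = 1.38 mg/dL
CrCl = (140 − 65) × 42.2 / (72 × 1.38) × 0.85 = 3165.0 / 99.36 × 0.85 ≈ 27.1 mL/min
CrCl ≈ 27 mL/min → bracket < 60 mL/min.
10% of 1000 mg = 100 mg

100 mg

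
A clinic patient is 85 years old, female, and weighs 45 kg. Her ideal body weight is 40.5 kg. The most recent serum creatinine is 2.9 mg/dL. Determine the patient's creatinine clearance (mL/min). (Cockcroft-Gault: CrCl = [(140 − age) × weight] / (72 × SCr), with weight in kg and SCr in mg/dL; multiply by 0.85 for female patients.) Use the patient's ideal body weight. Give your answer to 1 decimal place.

9.1 mL/min

CrCl = (140 − 85) × 40.5 / (72 × 2.9) × 0.85 = 2227.5 / 208.80 × 0.85 ≈ 9.1 mL/min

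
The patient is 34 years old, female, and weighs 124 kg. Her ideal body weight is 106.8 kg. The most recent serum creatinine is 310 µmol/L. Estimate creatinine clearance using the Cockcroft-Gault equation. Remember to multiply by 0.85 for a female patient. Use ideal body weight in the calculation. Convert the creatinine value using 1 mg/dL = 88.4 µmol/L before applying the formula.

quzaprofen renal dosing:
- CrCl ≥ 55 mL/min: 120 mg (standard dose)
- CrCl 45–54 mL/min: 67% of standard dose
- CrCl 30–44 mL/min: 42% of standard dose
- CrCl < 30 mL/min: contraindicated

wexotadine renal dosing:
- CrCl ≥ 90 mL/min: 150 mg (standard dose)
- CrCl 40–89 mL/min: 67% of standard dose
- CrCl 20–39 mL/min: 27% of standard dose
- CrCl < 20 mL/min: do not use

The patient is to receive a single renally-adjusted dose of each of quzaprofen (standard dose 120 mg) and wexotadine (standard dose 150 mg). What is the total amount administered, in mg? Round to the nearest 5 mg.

SCr = 310 / 88.4 = 3.507 mg/dL
CrCl = (140 − 34) × 106.8 / (72 × 3.507) × 0.85 = 11320.8 / 252.50 × 0.85 ≈ 38.1 mL/min
CrCl ≈ 38 mL/min.
quzaprofen: 30–44 mL/min → 42% of 120 mg = 50.4 mg.
wexotadine: 20–39 mL/min → 27% of 150 mg = 40.5 mg.
Total = 50.4 + 40.5 = 90.9 mg.

90 mg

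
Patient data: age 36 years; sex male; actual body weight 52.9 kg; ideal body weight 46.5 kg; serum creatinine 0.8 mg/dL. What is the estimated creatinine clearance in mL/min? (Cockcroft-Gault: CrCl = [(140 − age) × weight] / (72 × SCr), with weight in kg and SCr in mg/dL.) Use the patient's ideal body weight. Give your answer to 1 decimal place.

84.0 mL/min

CrCl = (140 − 36) × 46.5 / (72 × 0.8) = 4836.0 / 57.60 ≈ 84.0 mL/min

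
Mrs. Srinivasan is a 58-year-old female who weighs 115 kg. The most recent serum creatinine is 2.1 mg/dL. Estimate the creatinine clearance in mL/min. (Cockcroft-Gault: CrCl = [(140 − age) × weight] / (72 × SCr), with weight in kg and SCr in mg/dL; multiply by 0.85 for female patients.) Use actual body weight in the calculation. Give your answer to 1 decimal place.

CrCl = (140 − 58) × 115 / (72 × 2.1) × 0.85 = 9430.0 / 151.20 × 0.85 ≈ 53.0 mL/min

53.0 mL/min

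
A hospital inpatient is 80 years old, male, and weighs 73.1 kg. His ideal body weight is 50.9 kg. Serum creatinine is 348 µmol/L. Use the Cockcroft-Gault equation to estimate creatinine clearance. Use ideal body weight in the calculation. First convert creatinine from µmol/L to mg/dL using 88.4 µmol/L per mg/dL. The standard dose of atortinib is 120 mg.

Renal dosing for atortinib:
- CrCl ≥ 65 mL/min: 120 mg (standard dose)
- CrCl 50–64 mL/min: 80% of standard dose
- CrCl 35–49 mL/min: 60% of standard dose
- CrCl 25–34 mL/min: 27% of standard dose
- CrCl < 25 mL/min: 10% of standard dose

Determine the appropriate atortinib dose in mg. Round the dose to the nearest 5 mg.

10 mg

SCr = 348 / 88.4 = 3.937 mg/dL
CrCl = (140 − 80) × 50.9 / (72 × 3.937) = 3054.0 / 283.46 ≈ 10.8 mL/min
CrCl ≈ 11 mL/min → bracket < 25 mL/min.
10% of 120 mg = 12 mg → 10 mg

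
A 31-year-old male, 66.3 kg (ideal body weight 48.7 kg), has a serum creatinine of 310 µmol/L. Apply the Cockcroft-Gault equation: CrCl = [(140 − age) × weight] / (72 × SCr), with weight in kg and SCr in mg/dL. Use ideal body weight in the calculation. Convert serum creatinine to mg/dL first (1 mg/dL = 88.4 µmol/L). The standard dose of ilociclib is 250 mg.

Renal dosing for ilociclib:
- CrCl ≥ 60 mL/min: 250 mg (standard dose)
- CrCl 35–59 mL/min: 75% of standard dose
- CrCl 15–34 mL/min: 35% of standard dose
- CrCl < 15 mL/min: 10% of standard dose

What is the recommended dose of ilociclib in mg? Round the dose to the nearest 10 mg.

SCr = 310 / 88.4 = 3.507 mg/dL
CrCl = (140 − 31) × 48.7 / (72 × 3.507) = 5308.3 / 252.50 ≈ 21.0 mL/min
CrCl ≈ 21 mL/min → bracket 15–34 mL/min.
35% of 250 mg = 87.5 mg → 90 mg

90 mg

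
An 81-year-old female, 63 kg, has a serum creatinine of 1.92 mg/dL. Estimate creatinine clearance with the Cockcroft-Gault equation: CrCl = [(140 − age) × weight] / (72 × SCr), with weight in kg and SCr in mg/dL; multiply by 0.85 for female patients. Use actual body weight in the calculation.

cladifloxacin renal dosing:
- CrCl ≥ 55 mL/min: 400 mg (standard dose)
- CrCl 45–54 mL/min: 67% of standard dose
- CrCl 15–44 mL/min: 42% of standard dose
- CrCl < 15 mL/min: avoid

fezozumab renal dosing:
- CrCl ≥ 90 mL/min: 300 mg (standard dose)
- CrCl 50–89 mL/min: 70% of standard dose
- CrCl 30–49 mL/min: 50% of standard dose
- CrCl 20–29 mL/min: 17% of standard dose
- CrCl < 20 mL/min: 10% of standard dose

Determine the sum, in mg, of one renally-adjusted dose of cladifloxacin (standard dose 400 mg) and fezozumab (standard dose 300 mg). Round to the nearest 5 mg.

CrCl = (140 − 81) × 63 / (72 × 1.92) × 0.85 = 3717.0 / 138.24 × 0.85 ≈ 22.9 mL/min
CrCl ≈ 23 mL/min.
cladifloxacin: 15–44 mL/min → 42% of 400 mg = 168 mg.
fezozumab: 20–29 mL/min → 17% of 300 mg = 51 mg.
Total = 168 + 51 = 219 mg.

220 mg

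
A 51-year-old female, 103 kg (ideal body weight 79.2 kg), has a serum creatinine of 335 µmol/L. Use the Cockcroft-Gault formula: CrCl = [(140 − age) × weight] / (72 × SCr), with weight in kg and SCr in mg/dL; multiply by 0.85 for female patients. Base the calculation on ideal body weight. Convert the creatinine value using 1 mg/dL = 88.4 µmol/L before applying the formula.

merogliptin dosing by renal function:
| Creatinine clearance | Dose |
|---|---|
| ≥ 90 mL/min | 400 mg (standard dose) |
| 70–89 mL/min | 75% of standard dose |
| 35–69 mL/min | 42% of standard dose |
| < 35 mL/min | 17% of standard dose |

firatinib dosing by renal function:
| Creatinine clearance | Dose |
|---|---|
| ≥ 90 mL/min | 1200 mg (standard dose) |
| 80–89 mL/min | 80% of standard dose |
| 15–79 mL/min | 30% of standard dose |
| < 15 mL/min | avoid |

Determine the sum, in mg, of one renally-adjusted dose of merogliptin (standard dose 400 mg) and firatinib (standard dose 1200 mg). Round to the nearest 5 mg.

SCr = 335 / 88.4 = 3.79 mg/dL
CrCl = (140 − 51) × 79.2 / (72 × 3.79) × 0.85 = 7048.8 / 272.88 × 0.85 ≈ 22.0 mL/min
CrCl ≈ 22 mL/min.
merogliptin: < 35 mL/min → 17% of 400 mg = 68 mg.
firatinib: 15–79 mL/min → 30% of 1200 mg = 360 mg.
Total = 68 + 360 = 428 mg.

430 mg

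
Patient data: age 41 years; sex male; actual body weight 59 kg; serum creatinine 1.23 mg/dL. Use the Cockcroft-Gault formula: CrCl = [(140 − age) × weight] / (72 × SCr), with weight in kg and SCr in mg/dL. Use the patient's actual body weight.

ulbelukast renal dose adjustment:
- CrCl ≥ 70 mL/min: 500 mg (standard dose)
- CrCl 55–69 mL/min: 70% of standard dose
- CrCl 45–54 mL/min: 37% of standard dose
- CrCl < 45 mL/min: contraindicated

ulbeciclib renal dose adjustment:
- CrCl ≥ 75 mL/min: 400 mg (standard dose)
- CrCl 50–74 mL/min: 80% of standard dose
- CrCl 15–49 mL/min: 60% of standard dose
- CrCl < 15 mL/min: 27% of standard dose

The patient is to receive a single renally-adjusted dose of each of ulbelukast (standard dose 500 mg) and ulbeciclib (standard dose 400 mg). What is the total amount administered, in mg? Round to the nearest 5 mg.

CrCl = (140 − 41) × 59 / (72 × 1.23) = 5841.0 / 88.56 ≈ 66.0 mL/min
CrCl ≈ 66 mL/min.
ulbelukast: 55–69 mL/min → 70% of 500 mg = 350 mg.
ulbeciclib: 50–74 mL/min → 80% of 400 mg = 320 mg.
Total = 350 + 320 = 670 mg.

670 mg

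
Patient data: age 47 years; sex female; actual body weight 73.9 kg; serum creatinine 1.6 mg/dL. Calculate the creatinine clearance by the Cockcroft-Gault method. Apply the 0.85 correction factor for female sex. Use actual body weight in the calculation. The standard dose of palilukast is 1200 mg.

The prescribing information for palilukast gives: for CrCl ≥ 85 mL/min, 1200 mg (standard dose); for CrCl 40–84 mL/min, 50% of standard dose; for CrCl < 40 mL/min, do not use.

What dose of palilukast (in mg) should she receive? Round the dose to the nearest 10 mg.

600 mg

CrCl = (140 − 47) × 73.9 / (72 × 1.6) × 0.85 = 6872.7 / 115.20 × 0.85 ≈ 50.7 mL/min
CrCl ≈ 51 mL/min → bracket 40–84 mL/min.
50% of 1200 mg = 600 mg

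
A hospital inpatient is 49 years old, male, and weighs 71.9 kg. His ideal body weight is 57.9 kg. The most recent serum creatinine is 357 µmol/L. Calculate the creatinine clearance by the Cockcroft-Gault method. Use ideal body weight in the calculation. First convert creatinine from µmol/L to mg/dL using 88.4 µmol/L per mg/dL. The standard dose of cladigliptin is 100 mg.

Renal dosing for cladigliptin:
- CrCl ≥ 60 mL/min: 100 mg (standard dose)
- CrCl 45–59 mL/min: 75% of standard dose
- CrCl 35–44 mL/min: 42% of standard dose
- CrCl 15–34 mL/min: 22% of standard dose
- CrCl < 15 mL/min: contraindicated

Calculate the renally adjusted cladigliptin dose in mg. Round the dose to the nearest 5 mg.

SCr = 357 / 88.4 = 4.038 mg/dL
CrCl = (140 − 49) × 57.9 / (72 × 4.038) = 5268.9 / 290.74 ≈ 18.1 mL/min
CrCl ≈ 18 mL/min → bracket 15–34 mL/min.
22% of 100 mg = 22 mg → 20 mg

20 mg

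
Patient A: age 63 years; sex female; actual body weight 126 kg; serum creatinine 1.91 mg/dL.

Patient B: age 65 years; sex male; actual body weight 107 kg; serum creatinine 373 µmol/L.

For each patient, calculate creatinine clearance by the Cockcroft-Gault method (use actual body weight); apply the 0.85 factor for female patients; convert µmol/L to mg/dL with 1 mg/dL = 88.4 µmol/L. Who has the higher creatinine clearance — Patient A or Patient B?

Patient A: CrCl = (140 − 63) × 126 / (72 × 1.91) × 0.85 = 9702.0 / 137.52 × 0.85 ≈ 60.0 mL/min
Patient B: SCr = 373 / 88.4 = 4.219 mg/dL
Patient B: CrCl = (140 − 65) × 107 / (72 × 4.219) = 8025.0 / 303.77 ≈ 26.4 mL/min
60.0 vs 26.4 mL/min → Patient A is higher.

Patient A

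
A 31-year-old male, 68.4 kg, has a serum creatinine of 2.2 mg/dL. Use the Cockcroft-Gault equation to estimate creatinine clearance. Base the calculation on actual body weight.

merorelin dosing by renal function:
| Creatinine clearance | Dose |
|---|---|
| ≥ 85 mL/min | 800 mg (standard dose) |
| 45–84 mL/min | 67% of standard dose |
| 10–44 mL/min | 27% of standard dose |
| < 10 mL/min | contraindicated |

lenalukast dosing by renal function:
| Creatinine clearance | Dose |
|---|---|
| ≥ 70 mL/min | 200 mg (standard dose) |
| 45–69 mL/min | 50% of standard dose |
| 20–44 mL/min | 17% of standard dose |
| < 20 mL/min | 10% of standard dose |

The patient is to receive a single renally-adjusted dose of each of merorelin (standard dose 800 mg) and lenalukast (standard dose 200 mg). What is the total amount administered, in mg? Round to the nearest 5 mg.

635 mg

CrCl = (140 − 31) × 68.4 / (72 × 2.2) = 7455.6 / 158.40 ≈ 47.1 mL/min
CrCl ≈ 47 mL/min.
merorelin: 45–84 mL/min → 67% of 800 mg = 536 mg.
lenalukast: 45–69 mL/min → 50% of 200 mg = 100 mg.
Total = 536 + 100 = 636 mg.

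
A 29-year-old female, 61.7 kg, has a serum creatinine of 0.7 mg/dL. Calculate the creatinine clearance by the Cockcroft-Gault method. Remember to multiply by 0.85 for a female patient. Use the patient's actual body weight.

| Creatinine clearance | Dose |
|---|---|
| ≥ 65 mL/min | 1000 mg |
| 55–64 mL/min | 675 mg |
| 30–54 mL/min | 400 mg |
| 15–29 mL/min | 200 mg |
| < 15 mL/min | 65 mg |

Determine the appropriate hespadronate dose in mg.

1000 mg

CrCl = (140 − 29) × 61.7 / (72 × 0.7) × 0.85 = 6848.7 / 50.40 × 0.85 ≈ 115.5 mL/min
CrCl ≈ 116 mL/min → bracket ≥ 65 mL/min.
Dose for this bracket: 1000 mg.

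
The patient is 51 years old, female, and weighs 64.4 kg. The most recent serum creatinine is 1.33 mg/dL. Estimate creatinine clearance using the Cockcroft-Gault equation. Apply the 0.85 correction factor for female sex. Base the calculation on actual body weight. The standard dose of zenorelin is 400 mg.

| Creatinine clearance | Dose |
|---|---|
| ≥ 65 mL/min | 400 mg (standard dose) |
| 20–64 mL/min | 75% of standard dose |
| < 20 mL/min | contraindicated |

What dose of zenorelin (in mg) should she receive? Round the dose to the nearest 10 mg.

CrCl = (140 − 51) × 64.4 / (72 × 1.33) × 0.85 = 5731.6 / 95.76 × 0.85 ≈ 50.9 mL/min
CrCl ≈ 51 mL/min → bracket 20–64 mL/min.
75% of 400 mg = 300 mg

300 mg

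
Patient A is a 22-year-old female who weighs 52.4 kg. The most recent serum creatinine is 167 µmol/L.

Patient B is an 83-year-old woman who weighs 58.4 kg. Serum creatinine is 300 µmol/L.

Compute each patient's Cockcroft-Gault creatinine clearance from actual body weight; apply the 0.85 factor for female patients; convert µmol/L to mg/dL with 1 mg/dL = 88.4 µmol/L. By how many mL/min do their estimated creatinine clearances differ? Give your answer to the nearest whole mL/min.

27 mL/min

Patient A: SCr = 167 / 88.4 = 1.889 mg/dL
Patient A: CrCl = (140 − 22) × 52.4 / (72 × 1.889) × 0.85 = 6183.2 / 136.01 × 0.85 ≈ 38.6 mL/min
Patient B: SCr = 300 / 88.4 = 3.394 mg/dL
Patient B: CrCl = (140 − 83) × 58.4 / (72 × 3.394) × 0.85 = 3328.8 / 244.37 × 0.85 ≈ 11.6 mL/min
|38.6 − 11.6| = 27.0 mL/min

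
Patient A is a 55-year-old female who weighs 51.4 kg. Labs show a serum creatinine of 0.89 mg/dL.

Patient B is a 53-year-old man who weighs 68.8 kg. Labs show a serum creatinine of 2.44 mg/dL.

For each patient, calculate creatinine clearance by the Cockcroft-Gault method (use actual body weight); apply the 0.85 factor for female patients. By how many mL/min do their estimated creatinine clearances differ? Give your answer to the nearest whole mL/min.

24 mL/min

Patient A: CrCl = (140 − 55) × 51.4 / (72 × 0.89) × 0.85 = 4369.0 / 64.08 × 0.85 ≈ 58.0 mL/min
Patient B: CrCl = (140 − 53) × 68.8 / (72 × 2.44) = 5985.6 / 175.68 ≈ 34.1 mL/min
|58.0 − 34.1| = 23.9 mL/min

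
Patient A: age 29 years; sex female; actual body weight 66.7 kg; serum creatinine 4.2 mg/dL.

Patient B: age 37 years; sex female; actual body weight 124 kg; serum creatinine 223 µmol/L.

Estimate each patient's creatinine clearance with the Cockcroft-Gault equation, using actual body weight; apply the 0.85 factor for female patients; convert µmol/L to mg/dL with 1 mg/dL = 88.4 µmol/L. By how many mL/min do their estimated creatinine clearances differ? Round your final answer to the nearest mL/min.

Patient A: CrCl = (140 − 29) × 66.7 / (72 × 4.2) × 0.85 = 7403.7 / 302.40 × 0.85 ≈ 20.8 mL/min
Patient B: SCr = 223 / 88.4 = 2.523 mg/dL
Patient B: CrCl = (140 − 37) × 124 / (72 × 2.523) × 0.85 = 12772.0 / 181.66 × 0.85 ≈ 59.8 mL/min
|20.8 − 59.8| = 39.0 mL/min

39 mL/min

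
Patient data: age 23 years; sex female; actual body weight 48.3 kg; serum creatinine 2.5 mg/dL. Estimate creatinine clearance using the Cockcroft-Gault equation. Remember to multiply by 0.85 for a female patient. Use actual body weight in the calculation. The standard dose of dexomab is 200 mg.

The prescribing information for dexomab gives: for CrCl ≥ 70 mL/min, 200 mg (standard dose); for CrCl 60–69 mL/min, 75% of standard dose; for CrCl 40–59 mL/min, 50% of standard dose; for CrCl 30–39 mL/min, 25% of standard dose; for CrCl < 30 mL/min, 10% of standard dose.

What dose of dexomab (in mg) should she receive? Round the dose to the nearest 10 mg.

CrCl = (140 − 23) × 48.3 / (72 × 2.5) × 0.85 = 5651.1 / 180.00 × 0.85 ≈ 26.7 mL/min
CrCl ≈ 27 mL/min → bracket < 30 mL/min.
10% of 200 mg = 20 mg

20 mg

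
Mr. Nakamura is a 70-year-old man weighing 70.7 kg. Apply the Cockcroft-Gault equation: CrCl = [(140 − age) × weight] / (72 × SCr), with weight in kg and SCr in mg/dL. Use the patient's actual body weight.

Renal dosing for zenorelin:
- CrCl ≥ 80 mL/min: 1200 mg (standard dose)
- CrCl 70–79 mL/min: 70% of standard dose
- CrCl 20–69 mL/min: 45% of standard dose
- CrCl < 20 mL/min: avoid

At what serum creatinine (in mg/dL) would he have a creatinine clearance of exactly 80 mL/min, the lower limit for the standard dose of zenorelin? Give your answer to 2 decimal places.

0.86 mg/dL

Standard dose requires CrCl ≥ 80 mL/min.
Set (140 − 70) × 70.7 / (72 × SCr) = 80
SCr = (140 − 70) × 70.7 / (72 × 80) = 0.859 mg/dL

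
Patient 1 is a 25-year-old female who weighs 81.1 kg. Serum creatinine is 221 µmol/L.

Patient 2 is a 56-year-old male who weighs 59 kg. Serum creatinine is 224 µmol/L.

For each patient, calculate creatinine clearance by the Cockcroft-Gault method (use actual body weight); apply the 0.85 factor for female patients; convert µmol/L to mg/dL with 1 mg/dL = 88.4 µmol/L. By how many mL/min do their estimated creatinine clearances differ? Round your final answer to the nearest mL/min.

Patient 1: SCr = 221 / 88.4 = 2.5 mg/dL
Patient 1: CrCl = (140 − 25) × 81.1 / (72 × 2.5) × 0.85 = 9326.5 / 180.00 × 0.85 ≈ 44.0 mL/min
Patient 2: SCr = 224 / 88.4 = 2.534 mg/dL
Patient 2: CrCl = (140 − 56) × 59 / (72 × 2.534) = 4956.0 / 182.45 ≈ 27.2 mL/min
|44.0 − 27.2| = 16.8 mL/min

17 mL/min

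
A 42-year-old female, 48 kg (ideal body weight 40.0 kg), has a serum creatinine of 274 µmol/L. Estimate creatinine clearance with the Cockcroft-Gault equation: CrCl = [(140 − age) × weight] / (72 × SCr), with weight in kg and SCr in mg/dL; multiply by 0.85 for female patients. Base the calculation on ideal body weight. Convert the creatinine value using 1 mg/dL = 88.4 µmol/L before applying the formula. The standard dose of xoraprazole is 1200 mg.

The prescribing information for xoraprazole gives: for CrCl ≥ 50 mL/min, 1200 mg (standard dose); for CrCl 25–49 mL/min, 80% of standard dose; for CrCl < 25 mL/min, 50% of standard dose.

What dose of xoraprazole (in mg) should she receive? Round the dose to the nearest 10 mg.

600 mg

SCr = 274 / 88.4 = 3.1 mg/dL
CrCl = (140 − 42) × 40 / (72 × 3.1) × 0.85 = 3920.0 / 223.20 × 0.85 ≈ 14.9 mL/min
CrCl ≈ 15 mL/min → bracket < 25 mL/min.
50% of 1200 mg = 600 mg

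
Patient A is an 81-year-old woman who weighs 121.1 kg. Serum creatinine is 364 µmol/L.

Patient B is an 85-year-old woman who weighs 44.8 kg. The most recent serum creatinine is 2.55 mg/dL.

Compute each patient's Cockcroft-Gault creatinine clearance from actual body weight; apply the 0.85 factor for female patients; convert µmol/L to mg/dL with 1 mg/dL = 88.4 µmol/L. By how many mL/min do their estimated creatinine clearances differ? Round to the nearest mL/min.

Patient A: SCr = 364 / 88.4 = 4.118 mg/dL
Patient A: CrCl = (140 − 81) × 121.1 / (72 × 4.118) × 0.85 = 7144.9 / 296.50 × 0.85 ≈ 20.5 mL/min
Patient B: CrCl = (140 − 85) × 44.8 / (72 × 2.55) × 0.85 = 2464.0 / 183.60 × 0.85 ≈ 11.4 mL/min
|20.5 − 11.4| = 9.1 mL/min

9 mL/min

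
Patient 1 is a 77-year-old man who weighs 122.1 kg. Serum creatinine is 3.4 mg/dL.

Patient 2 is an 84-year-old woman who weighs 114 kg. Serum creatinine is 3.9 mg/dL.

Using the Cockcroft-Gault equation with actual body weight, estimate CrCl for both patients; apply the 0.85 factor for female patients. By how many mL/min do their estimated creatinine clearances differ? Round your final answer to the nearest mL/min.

12 mL/min

Patient 1: CrCl = (140 − 77) × 122.1 / (72 × 3.4) = 7692.3 / 244.80 ≈ 31.4 mL/min
Patient 2: CrCl = (140 − 84) × 114 / (72 × 3.9) × 0.85 = 6384.0 / 280.80 × 0.85 ≈ 19.3 mL/min
|31.4 − 19.3| = 12.1 mL/min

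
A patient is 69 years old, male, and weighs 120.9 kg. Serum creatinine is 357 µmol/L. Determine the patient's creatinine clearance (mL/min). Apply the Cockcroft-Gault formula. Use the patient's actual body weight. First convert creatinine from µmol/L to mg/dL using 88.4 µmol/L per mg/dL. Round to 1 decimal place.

29.5 mL/min

SCr = 357 / 88.4 = 4.038 mg/dL
CrCl = (140 − 69) × 120.9 / (72 × 4.038) = 8583.9 / 290.74 ≈ 29.5 mL/min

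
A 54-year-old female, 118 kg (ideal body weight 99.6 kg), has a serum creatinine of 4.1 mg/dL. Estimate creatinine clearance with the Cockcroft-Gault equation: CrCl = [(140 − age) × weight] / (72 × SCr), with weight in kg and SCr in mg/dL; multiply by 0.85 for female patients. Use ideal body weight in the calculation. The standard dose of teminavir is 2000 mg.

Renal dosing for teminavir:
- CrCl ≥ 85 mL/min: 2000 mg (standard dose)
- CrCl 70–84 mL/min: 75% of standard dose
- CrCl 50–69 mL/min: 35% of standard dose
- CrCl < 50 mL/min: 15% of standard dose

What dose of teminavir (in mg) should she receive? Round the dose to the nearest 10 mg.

300 mg

CrCl = (140 − 54) × 99.6 / (72 × 4.1) × 0.85 = 8565.6 / 295.20 × 0.85 ≈ 24.7 mL/min
CrCl ≈ 25 mL/min → bracket < 50 mL/min.
15% of 2000 mg = 300 mg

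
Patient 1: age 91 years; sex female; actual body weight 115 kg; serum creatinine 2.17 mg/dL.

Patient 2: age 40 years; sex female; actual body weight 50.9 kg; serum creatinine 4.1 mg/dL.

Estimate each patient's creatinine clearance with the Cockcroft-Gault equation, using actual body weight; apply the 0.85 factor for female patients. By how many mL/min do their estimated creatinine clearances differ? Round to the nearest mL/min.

Patient 1: CrCl = (140 − 91) × 115 / (72 × 2.17) × 0.85 = 5635.0 / 156.24 × 0.85 ≈ 30.7 mL/min
Patient 2: CrCl = (140 − 40) × 50.9 / (72 × 4.1) × 0.85 = 5090.0 / 295.20 × 0.85 ≈ 14.7 mL/min
|30.7 − 14.7| = 16.0 mL/min

16 mL/min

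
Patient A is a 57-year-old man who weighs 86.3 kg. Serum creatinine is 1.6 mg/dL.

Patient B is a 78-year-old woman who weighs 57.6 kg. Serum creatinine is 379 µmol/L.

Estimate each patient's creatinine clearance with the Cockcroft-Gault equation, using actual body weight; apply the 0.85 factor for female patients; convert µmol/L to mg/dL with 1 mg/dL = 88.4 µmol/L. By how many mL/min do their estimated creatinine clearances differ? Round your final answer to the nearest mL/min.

Patient A: CrCl = (140 − 57) × 86.3 / (72 × 1.6) = 7162.9 / 115.20 ≈ 62.2 mL/min
Patient B: SCr = 379 / 88.4 = 4.287 mg/dL
Patient B: CrCl = (140 − 78) × 57.6 / (72 × 4.287) × 0.85 = 3571.2 / 308.66 × 0.85 ≈ 9.8 mL/min
|62.2 − 9.8| = 52.4 mL/min

52 mL/min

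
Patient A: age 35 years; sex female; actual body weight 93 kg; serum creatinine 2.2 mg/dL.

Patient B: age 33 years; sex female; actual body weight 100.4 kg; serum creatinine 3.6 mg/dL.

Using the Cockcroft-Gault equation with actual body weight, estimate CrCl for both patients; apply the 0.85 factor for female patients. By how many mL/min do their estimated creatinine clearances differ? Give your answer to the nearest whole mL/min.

Patient A: CrCl = (140 − 35) × 93 / (72 × 2.2) × 0.85 = 9765.0 / 158.40 × 0.85 ≈ 52.4 mL/min
Patient B: CrCl = (140 − 33) × 100.4 / (72 × 3.6) × 0.85 = 10742.8 / 259.20 × 0.85 ≈ 35.2 mL/min
|52.4 − 35.2| = 17.2 mL/min

17 mL/min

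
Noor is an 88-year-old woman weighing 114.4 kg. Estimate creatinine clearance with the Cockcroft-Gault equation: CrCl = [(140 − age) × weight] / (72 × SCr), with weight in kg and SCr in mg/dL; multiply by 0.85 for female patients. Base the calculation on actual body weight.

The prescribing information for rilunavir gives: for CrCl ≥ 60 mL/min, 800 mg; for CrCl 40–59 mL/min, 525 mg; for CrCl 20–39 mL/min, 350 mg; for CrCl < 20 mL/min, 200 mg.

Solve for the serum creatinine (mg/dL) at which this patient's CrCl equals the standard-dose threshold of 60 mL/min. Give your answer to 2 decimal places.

1.17 mg/dL

Standard dose requires CrCl ≥ 60 mL/min.
Set (140 − 88) × 114.4 × 0.85 / (72 × SCr) = 60
SCr = (140 − 88) × 114.4 × 0.85 / (72 × 60) = 1.170 mg/dL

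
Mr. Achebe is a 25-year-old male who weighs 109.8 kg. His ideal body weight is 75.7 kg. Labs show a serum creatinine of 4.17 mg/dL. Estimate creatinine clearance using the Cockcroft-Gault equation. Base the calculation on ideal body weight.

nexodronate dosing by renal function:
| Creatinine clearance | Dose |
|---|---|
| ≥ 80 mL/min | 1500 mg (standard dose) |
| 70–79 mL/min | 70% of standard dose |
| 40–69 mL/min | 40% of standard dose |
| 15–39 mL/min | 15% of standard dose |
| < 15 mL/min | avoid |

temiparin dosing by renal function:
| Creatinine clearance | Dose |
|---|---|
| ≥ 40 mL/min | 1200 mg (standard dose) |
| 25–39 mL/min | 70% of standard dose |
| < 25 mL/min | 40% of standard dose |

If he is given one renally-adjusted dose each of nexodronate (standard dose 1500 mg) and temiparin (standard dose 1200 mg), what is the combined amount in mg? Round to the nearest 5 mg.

CrCl = (140 − 25) × 75.7 / (72 × 4.17) = 8705.5 / 300.24 ≈ 29.0 mL/min
CrCl ≈ 29 mL/min.
nexodronate: 15–39 mL/min → 15% of 1500 mg = 225 mg.
temiparin: 25–39 mL/min → 70% of 1200 mg = 840 mg.
Total = 225 + 840 = 1065 mg.

1065 mg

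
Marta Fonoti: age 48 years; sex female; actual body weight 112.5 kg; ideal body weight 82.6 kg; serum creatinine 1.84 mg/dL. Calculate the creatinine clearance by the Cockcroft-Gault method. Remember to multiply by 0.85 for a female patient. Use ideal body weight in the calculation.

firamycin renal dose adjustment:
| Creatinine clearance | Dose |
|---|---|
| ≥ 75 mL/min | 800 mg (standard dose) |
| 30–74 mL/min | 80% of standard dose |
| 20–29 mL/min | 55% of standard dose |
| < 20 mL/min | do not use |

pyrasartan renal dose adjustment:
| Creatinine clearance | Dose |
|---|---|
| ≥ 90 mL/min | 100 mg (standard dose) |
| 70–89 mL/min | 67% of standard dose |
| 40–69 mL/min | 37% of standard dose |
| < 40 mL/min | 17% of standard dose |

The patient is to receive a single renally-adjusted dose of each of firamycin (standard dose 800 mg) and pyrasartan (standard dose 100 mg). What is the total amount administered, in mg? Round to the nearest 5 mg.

675 mg

CrCl = (140 − 48) × 82.6 / (72 × 1.84) × 0.85 = 7599.2 / 132.48 × 0.85 ≈ 48.8 mL/min
CrCl ≈ 49 mL/min.
firamycin: 30–74 mL/min → 80% of 800 mg = 640 mg.
pyrasartan: 40–69 mL/min → 37% of 100 mg = 37 mg.
Total = 640 + 37 = 677 mg.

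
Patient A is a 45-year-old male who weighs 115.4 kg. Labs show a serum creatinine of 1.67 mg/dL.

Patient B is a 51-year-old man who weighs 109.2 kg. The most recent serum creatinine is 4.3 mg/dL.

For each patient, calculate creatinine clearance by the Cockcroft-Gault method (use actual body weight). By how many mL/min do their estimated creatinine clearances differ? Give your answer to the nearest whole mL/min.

Patient A: CrCl = (140 − 45) × 115.4 / (72 × 1.67) = 10963.0 / 120.24 ≈ 91.2 mL/min
Patient B: CrCl = (140 − 51) × 109.2 / (72 × 4.3) = 9718.8 / 309.60 ≈ 31.4 mL/min
|91.2 − 31.4| = 59.8 mL/min

60 mL/min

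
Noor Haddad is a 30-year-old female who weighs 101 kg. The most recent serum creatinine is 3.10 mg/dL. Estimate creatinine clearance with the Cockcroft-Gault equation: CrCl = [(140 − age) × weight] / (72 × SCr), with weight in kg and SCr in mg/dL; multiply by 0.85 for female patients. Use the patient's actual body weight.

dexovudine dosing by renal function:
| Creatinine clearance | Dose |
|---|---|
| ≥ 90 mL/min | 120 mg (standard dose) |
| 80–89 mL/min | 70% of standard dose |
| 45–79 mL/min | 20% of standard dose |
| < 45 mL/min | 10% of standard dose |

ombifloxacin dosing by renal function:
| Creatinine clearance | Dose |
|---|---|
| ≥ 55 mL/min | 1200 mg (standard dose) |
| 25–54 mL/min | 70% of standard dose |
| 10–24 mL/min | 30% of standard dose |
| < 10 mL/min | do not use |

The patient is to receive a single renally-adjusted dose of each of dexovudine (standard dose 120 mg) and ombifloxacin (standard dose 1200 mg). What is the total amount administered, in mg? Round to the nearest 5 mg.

850 mg

CrCl = (140 − 30) × 101 / (72 × 3.1) × 0.85 = 11110.0 / 223.20 × 0.85 ≈ 42.3 mL/min
CrCl ≈ 42 mL/min.
dexovudine: < 45 mL/min → 10% of 120 mg = 12 mg.
ombifloxacin: 25–54 mL/min → 70% of 1200 mg = 840 mg.
Total = 12 + 840 = 852 mg.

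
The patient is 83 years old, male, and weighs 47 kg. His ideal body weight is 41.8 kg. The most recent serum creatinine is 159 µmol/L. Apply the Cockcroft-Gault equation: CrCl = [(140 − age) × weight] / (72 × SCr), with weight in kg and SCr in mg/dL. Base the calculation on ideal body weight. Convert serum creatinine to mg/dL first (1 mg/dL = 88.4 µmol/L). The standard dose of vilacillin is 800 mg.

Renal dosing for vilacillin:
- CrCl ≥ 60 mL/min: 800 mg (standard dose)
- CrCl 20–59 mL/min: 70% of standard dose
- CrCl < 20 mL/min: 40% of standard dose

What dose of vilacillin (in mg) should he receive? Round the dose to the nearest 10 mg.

SCr = 159 / 88.4 = 1.799 mg/dL
CrCl = (140 − 83) × 41.8 / (72 × 1.799) = 2382.6 / 129.53 ≈ 18.4 mL/min
CrCl ≈ 18 mL/min → bracket < 20 mL/min.
40% of 800 mg = 320 mg

320 mg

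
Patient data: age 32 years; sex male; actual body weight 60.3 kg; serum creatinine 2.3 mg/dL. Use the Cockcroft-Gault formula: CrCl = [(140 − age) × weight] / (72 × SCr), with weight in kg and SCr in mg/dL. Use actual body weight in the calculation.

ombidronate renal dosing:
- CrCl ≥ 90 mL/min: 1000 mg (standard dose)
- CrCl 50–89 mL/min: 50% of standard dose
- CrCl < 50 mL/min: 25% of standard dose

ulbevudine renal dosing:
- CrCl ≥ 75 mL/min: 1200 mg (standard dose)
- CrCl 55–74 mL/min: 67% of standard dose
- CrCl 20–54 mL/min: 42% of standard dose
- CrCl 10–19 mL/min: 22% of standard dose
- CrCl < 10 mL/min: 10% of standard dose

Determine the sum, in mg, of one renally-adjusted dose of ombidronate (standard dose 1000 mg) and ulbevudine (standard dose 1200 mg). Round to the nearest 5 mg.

755 mg

CrCl = (140 − 32) × 60.3 / (72 × 2.3) = 6512.4 / 165.60 ≈ 39.3 mL/min
CrCl ≈ 39 mL/min.
ombidronate: < 50 mL/min → 25% of 1000 mg = 250 mg.
ulbevudine: 20–54 mL/min → 42% of 1200 mg = 504 mg.
Total = 250 + 504 = 754 mg.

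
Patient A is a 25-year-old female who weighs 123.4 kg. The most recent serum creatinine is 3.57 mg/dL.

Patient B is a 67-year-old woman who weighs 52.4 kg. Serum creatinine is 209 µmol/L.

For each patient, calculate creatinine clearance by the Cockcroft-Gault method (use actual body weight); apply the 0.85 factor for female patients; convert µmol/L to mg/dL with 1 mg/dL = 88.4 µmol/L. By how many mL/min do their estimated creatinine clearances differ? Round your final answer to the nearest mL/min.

28 mL/min

Patient A: CrCl = (140 − 25) × 123.4 / (72 × 3.57) × 0.85 = 14191.0 / 257.04 × 0.85 ≈ 46.9 mL/min
Patient B: SCr = 209 / 88.4 = 2.364 mg/dL
Patient B: CrCl = (140 − 67) × 52.4 / (72 × 2.364) × 0.85 = 3825.2 / 170.21 × 0.85 ≈ 19.1 mL/min
|46.9 − 19.1| = 27.8 mL/min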